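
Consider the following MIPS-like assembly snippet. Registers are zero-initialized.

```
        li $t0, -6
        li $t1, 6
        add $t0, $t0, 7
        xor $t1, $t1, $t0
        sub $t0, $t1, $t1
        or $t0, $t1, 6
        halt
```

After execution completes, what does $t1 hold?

7

li $t0, -6 → $t0=-6
li $t1, 6 → $t1=6
add $t0, $t0, 7 → $t0=(-6)+7=1
xor $t1, $t1, $t0 → $t1=6^1=7
sub $t0, $t1, $t1 → $t0=7-7=0
or $t0, $t1, 6 → $t0=7|6=7
halt.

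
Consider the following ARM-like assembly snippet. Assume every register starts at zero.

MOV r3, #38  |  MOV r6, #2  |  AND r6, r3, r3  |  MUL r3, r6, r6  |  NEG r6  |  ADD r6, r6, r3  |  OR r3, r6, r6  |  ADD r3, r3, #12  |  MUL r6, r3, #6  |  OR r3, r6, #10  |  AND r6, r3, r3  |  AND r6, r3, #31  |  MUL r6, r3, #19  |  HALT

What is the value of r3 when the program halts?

8510

after MOV r3, #38: r3=38
after MOV r6, #2: r6=2
after AND r6, r3, r3: r6=38&38=38
after MUL r3, r6, r6: r3=38*38=1444
after NEG r6: r6=-(38)=-38
after ADD r6, r6, r3: r6=(-38)+1444=1406
after OR r3, r6, r6: r3=1406|1406=1406
after ADD r3, r3, #12: r3=1406+12=1418
after MUL r6, r3, #6: r6=1418*6=8508
after OR r3, r6, #10: r3=8508|10=8510
after AND r6, r3, r3: r6=8510&8510=8510
after AND r6, r3, #31: r6=8510&31=30
after MUL r6, r3, #19: r6=8510*19=161690
halt.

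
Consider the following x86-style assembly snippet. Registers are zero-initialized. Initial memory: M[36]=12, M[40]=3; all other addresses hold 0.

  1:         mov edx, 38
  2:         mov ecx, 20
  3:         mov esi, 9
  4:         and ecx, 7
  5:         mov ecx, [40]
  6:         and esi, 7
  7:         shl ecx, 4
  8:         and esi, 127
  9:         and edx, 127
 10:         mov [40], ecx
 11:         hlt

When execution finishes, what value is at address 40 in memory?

48

after mov edx, 38: edx=38
after mov ecx, 20: ecx=20
after mov esi, 9: esi=9
after and ecx, 7: ecx=20&7=4
after mov ecx, [40]: ecx=M[40]=3
after and esi, 7: esi=9&7=1
after shl ecx, 4: ecx=3<<4=48
after and esi, 127: esi=1&127=1
after and edx, 127: edx=38&127=38
mov [40], ecx → M[40]=48
halt.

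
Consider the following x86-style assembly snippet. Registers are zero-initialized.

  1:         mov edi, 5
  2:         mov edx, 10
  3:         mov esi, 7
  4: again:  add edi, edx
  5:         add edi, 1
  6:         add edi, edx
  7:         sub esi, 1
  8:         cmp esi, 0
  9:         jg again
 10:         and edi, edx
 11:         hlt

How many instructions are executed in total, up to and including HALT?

after mov edi, 5: edi=5
after mov edx, 10: edx=10
after mov esi, 7: esi=7
after add edi, edx: edi=5+10=15
after add edi, 1: edi=15+1=16
after add edi, edx: edi=16+10=26
after sub esi, 1: esi=7-1=6
cmp esi, 0  (cmp 6,0)
jg again: taken
after add edi, edx: edi=26+10=36
after add edi, 1: edi=36+1=37
after add edi, edx: edi=37+10=47
after sub esi, 1: esi=6-1=5
cmp esi, 0  (cmp 5,0)
jg again: taken
after add edi, edx: edi=47+10=57
after add edi, 1: edi=57+1=58
after add edi, edx: edi=58+10=68
after sub esi, 1: esi=5-1=4
cmp esi, 0  (cmp 4,0)
jg again: taken
after add edi, edx: edi=68+10=78
after add edi, 1: edi=78+1=79
after add edi, edx: edi=79+10=89
after sub esi, 1: esi=4-1=3
cmp esi, 0  (cmp 3,0)
jg again: taken
after add edi, edx: edi=89+10=99
after add edi, 1: edi=99+1=100
after add edi, edx: edi=100+10=110
after sub esi, 1: esi=3-1=2
cmp esi, 0  (cmp 2,0)
jg again: taken
after add edi, edx: edi=110+10=120
after add edi, 1: edi=120+1=121
after add edi, edx: edi=121+10=131
after sub esi, 1: esi=2-1=1
cmp esi, 0  (cmp 1,0)
jg again: taken
after add edi, edx: edi=131+10=141
after add edi, 1: edi=141+1=142
after add edi, edx: edi=142+10=152
after sub esi, 1: esi=1-1=0
cmp esi, 0  (cmp 0,0)
jg again: not taken
after and edi, edx: edi=152&10=8
halt.
Total executed instructions: 47.

47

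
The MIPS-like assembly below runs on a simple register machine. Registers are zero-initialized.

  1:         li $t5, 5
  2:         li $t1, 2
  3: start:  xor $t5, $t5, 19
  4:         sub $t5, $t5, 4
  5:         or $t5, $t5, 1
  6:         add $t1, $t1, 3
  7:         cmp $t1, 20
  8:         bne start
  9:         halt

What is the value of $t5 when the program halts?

-19

li $t5, 5 → $t5=5
li $t1, 2 → $t1=2
xor $t5, $t5, 19 → $t5=5^19=22
sub $t5, $t5, 4 → $t5=22-4=18
or $t5, $t5, 1 → $t5=18|1=19
add $t1, $t1, 3 → $t1=2+3=5
cmp $t1, 20  (cmp 5,20)
bne start: taken
xor $t5, $t5, 19 → $t5=19^19=0
sub $t5, $t5, 4 → $t5=0-4=-4
or $t5, $t5, 1 → $t5=(-4)|1=-3
add $t1, $t1, 3 → $t1=5+3=8
cmp $t1, 20  (cmp 8,20)
bne start: taken
xor $t5, $t5, 19 → $t5=(-3)^19=-18
sub $t5, $t5, 4 → $t5=(-18)-4=-22
or $t5, $t5, 1 → $t5=(-22)|1=-21
add $t1, $t1, 3 → $t1=8+3=11
cmp $t1, 20  (cmp 11,20)
bne start: taken
xor $t5, $t5, 19 → $t5=(-21)^19=-8
sub $t5, $t5, 4 → $t5=(-8)-4=-12
or $t5, $t5, 1 → $t5=(-12)|1=-11
add $t1, $t1, 3 → $t1=11+3=14
cmp $t1, 20  (cmp 14,20)
bne start: taken
xor $t5, $t5, 19 → $t5=(-11)^19=-26
sub $t5, $t5, 4 → $t5=(-26)-4=-30
or $t5, $t5, 1 → $t5=(-30)|1=-29
add $t1, $t1, 3 → $t1=14+3=17
cmp $t1, 20  (cmp 17,20)
bne start: taken
xor $t5, $t5, 19 → $t5=(-29)^19=-16
sub $t5, $t5, 4 → $t5=(-16)-4=-20
or $t5, $t5, 1 → $t5=(-20)|1=-19
add $t1, $t1, 3 → $t1=17+3=20
cmp $t1, 20  (cmp 20,20)
bne start: not taken
halt.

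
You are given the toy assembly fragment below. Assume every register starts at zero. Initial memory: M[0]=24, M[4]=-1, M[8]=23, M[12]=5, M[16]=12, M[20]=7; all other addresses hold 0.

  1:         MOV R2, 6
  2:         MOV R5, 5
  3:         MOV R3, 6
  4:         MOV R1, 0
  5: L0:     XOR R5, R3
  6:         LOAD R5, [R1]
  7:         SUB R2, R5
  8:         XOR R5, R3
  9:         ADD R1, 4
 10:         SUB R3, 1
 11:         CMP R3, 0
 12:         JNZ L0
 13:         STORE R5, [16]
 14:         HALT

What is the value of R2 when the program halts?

after MOV R2, 6: R2=6
after MOV R5, 5: R5=5
after MOV R3, 6: R3=6
after MOV R1, 0: R1=0
after XOR R5, R3: R5=5^6=3
after LOAD R5, [R1]: R5=M[0]=24
after SUB R2, R5: R2=6-24=-18
after XOR R5, R3: R5=24^6=30
after ADD R1, 4: R1=0+4=4
after SUB R3, 1: R3=6-1=5
CMP R3, 0  (cmp 5,0)
JNZ L0: taken
after XOR R5, R3: R5=30^5=27
after LOAD R5, [R1]: R5=M[4]=-1
after SUB R2, R5: R2=(-18)-(-1)=-17
after XOR R5, R3: R5=(-1)^5=-6
after ADD R1, 4: R1=4+4=8
after SUB R3, 1: R3=5-1=4
CMP R3, 0  (cmp 4,0)
JNZ L0: taken
after XOR R5, R3: R5=(-6)^4=-2
after LOAD R5, [R1]: R5=M[8]=23
after SUB R2, R5: R2=(-17)-23=-40
after XOR R5, R3: R5=23^4=19
after ADD R1, 4: R1=8+4=12
after SUB R3, 1: R3=4-1=3
CMP R3, 0  (cmp 3,0)
JNZ L0: taken
after XOR R5, R3: R5=19^3=16
after LOAD R5, [R1]: R5=M[12]=5
after SUB R2, R5: R2=(-40)-5=-45
after XOR R5, R3: R5=5^3=6
after ADD R1, 4: R1=12+4=16
after SUB R3, 1: R3=3-1=2
CMP R3, 0  (cmp 2,0)
JNZ L0: taken
after XOR R5, R3: R5=6^2=4
after LOAD R5, [R1]: R5=M[16]=12
after SUB R2, R5: R2=(-45)-12=-57
after XOR R5, R3: R5=12^2=14
after ADD R1, 4: R1=16+4=20
after SUB R3, 1: R3=2-1=1
CMP R3, 0  (cmp 1,0)
JNZ L0: taken
after XOR R5, R3: R5=14^1=15
after LOAD R5, [R1]: R5=M[20]=7
after SUB R2, R5: R2=(-57)-7=-64
after XOR R5, R3: R5=7^1=6
after ADD R1, 4: R1=20+4=24
after SUB R3, 1: R3=1-1=0
CMP R3, 0  (cmp 0,0)
JNZ L0: not taken
STORE R5, [16] → M[16]=6
halt.

-64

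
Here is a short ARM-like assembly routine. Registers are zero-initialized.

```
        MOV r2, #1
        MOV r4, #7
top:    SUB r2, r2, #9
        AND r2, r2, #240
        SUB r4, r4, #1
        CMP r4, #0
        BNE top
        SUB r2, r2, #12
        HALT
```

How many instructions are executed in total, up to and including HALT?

39

after MOV r2, #1: r2=1
after MOV r4, #7: r4=7
after SUB r2, r2, #9: r2=1-9=-8
after AND r2, r2, #240: r2=(-8)&240=240
after SUB r4, r4, #1: r4=7-1=6
CMP r4, #0  (cmp 6,0)
BNE top: taken
after SUB r2, r2, #9: r2=240-9=231
after AND r2, r2, #240: r2=231&240=224
after SUB r4, r4, #1: r4=6-1=5
CMP r4, #0  (cmp 5,0)
BNE top: taken
after SUB r2, r2, #9: r2=224-9=215
after AND r2, r2, #240: r2=215&240=208
after SUB r4, r4, #1: r4=5-1=4
CMP r4, #0  (cmp 4,0)
BNE top: taken
after SUB r2, r2, #9: r2=208-9=199
after AND r2, r2, #240: r2=199&240=192
after SUB r4, r4, #1: r4=4-1=3
CMP r4, #0  (cmp 3,0)
BNE top: taken
after SUB r2, r2, #9: r2=192-9=183
after AND r2, r2, #240: r2=183&240=176
after SUB r4, r4, #1: r4=3-1=2
CMP r4, #0  (cmp 2,0)
BNE top: taken
after SUB r2, r2, #9: r2=176-9=167
after AND r2, r2, #240: r2=167&240=160
after SUB r4, r4, #1: r4=2-1=1
CMP r4, #0  (cmp 1,0)
BNE top: taken
after SUB r2, r2, #9: r2=160-9=151
after AND r2, r2, #240: r2=151&240=144
after SUB r4, r4, #1: r4=1-1=0
CMP r4, #0  (cmp 0,0)
BNE top: not taken
after SUB r2, r2, #12: r2=144-12=132
halt.
Total executed instructions: 39.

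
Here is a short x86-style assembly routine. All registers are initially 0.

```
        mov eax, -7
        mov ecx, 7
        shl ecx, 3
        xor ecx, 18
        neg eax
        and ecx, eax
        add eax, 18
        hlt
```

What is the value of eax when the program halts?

after mov eax, -7: eax=-7
after mov ecx, 7: ecx=7
after shl ecx, 3: ecx=7<<3=56
after xor ecx, 18: ecx=56^18=42
after neg eax: eax=-(-7)=7
after and ecx, eax: ecx=42&7=2
after add eax, 18: eax=7+18=25
halt.

25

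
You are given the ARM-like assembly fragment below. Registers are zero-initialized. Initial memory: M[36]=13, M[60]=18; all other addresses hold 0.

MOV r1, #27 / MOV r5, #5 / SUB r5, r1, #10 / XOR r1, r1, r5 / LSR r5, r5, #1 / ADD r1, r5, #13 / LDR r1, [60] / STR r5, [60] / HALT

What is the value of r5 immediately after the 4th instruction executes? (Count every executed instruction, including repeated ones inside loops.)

after MOV r1, #27: r1=27
after MOV r5, #5: r5=5
after SUB r5, r1, #10: r5=27-10=17
after XOR r1, r1, r5: r1=27^17=10
After step 4: r5 = 17.

17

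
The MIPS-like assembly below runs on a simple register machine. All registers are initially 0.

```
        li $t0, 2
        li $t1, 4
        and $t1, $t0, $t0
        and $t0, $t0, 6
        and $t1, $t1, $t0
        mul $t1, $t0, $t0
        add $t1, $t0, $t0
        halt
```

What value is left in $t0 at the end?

2

li $t0, 2 → $t0=2
li $t1, 4 → $t1=4
and $t1, $t0, $t0 → $t1=2&2=2
and $t0, $t0, 6 → $t0=2&6=2
and $t1, $t1, $t0 → $t1=2&2=2
mul $t1, $t0, $t0 → $t1=2*2=4
add $t1, $t0, $t0 → $t1=2+2=4
halt.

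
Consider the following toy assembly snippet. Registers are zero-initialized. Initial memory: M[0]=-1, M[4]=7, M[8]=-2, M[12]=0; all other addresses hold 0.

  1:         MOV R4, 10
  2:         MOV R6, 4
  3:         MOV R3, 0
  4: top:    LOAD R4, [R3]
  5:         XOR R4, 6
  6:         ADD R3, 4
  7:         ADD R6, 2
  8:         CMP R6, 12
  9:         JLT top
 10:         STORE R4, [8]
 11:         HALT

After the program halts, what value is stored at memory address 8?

after MOV R4, 10: R4=10
after MOV R6, 4: R6=4
after MOV R3, 0: R3=0
after LOAD R4, [R3]: R4=M[0]=-1
after XOR R4, 6: R4=(-1)^6=-7
after ADD R3, 4: R3=0+4=4
after ADD R6, 2: R6=4+2=6
CMP R6, 12  (cmp 6,12)
JLT top: taken
after LOAD R4, [R3]: R4=M[4]=7
after XOR R4, 6: R4=7^6=1
after ADD R3, 4: R3=4+4=8
after ADD R6, 2: R6=6+2=8
CMP R6, 12  (cmp 8,12)
JLT top: taken
after LOAD R4, [R3]: R4=M[8]=-2
after XOR R4, 6: R4=(-2)^6=-8
after ADD R3, 4: R3=8+4=12
after ADD R6, 2: R6=8+2=10
CMP R6, 12  (cmp 10,12)
JLT top: taken
after LOAD R4, [R3]: R4=M[12]=0
after XOR R4, 6: R4=0^6=6
after ADD R3, 4: R3=12+4=16
after ADD R6, 2: R6=10+2=12
CMP R6, 12  (cmp 12,12)
JLT top: not taken
STORE R4, [8] → M[8]=6
halt.

6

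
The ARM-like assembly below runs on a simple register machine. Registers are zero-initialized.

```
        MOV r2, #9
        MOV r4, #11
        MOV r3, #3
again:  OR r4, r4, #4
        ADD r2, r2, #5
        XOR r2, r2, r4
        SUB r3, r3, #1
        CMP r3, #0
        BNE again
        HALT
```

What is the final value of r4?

MOV r2, #9 → r2=9
MOV r4, #11 → r4=11
MOV r3, #3 → r3=3
OR r4, r4, #4 → r4=11|4=15
ADD r2, r2, #5 → r2=9+5=14
XOR r2, r2, r4 → r2=14^15=1
SUB r3, r3, #1 → r3=3-1=2
CMP r3, #0  (cmp 2,0)
BNE again: taken
OR r4, r4, #4 → r4=15|4=15
ADD r2, r2, #5 → r2=1+5=6
XOR r2, r2, r4 → r2=6^15=9
SUB r3, r3, #1 → r3=2-1=1
CMP r3, #0  (cmp 1,0)
BNE again: taken
OR r4, r4, #4 → r4=15|4=15
ADD r2, r2, #5 → r2=9+5=14
XOR r2, r2, r4 → r2=14^15=1
SUB r3, r3, #1 → r3=1-1=0
CMP r3, #0  (cmp 0,0)
BNE again: not taken
halt.

15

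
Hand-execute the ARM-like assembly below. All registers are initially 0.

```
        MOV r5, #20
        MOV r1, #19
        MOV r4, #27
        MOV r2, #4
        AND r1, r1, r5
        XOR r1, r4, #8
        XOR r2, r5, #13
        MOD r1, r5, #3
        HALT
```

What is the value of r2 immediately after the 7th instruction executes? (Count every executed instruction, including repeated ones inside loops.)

25

MOV r5, #20 → r5=20
MOV r1, #19 → r1=19
MOV r4, #27 → r4=27
MOV r2, #4 → r2=4
AND r1, r1, r5 → r1=19&20=16
XOR r1, r4, #8 → r1=27^8=19
XOR r2, r5, #13 → r2=20^13=25
After step 7: r2 = 25.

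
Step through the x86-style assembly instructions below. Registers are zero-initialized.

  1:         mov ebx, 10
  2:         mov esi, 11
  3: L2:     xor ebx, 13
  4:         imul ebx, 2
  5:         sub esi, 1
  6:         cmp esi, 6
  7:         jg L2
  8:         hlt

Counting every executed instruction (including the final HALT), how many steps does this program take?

28

ebx=10
esi=11
ebx=10^13=7
ebx=7*2=14
esi=11-1=10
cmp esi, 6  (cmp 10,6)
jg L2: taken
ebx=14^13=3
ebx=3*2=6
esi=10-1=9
cmp esi, 6  (cmp 9,6)
jg L2: taken
ebx=6^13=11
ebx=11*2=22
esi=9-1=8
cmp esi, 6  (cmp 8,6)
jg L2: taken
ebx=22^13=27
ebx=27*2=54
esi=8-1=7
cmp esi, 6  (cmp 7,6)
jg L2: taken
ebx=54^13=59
ebx=59*2=118
esi=7-1=6
cmp esi, 6  (cmp 6,6)
jg L2: not taken
halt.
Total executed instructions: 28.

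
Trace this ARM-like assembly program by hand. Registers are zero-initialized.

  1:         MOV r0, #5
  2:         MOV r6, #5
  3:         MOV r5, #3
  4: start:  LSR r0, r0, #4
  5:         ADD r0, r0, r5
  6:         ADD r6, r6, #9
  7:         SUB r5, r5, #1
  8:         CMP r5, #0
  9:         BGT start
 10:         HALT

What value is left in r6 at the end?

r0=5
r6=5
r5=3
r0=5>>4=0
r0=0+3=3
r6=5+9=14
r5=3-1=2
CMP r5, #0  (cmp 2,0)
BGT start: taken
r0=3>>4=0
r0=0+2=2
r6=14+9=23
r5=2-1=1
CMP r5, #0  (cmp 1,0)
BGT start: taken
r0=2>>4=0
r0=0+1=1
r6=23+9=32
r5=1-1=0
CMP r5, #0  (cmp 0,0)
BGT start: not taken
halt.

32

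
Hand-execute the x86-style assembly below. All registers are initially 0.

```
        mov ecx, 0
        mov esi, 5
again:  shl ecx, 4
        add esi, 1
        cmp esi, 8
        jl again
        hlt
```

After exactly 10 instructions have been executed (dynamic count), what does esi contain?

ecx=0
esi=5
ecx=0<<4=0
esi=5+1=6
cmp esi, 8  (cmp 6,8)
jl again: taken
ecx=0<<4=0
esi=6+1=7
cmp esi, 8  (cmp 7,8)
jl again: taken
After step 10: esi = 7.

7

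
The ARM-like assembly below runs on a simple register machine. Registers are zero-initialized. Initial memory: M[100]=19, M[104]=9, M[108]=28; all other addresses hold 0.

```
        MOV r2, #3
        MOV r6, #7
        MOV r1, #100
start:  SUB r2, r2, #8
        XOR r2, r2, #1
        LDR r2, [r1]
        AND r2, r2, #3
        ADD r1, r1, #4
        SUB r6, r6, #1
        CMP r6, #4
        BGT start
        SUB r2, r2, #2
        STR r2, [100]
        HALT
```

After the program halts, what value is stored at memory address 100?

r2=3
r6=7
r1=100
r2=3-8=-5
r2=(-5)^1=-6
r2=M[100]=19
r2=19&3=3
r1=100+4=104
r6=7-1=6
CMP r6, #4  (cmp 6,4)
BGT start: taken
r2=3-8=-5
r2=(-5)^1=-6
r2=M[104]=9
r2=9&3=1
r1=104+4=108
r6=6-1=5
CMP r6, #4  (cmp 5,4)
BGT start: taken
r2=1-8=-7
r2=(-7)^1=-8
r2=M[108]=28
r2=28&3=0
r1=108+4=112
r6=5-1=4
CMP r6, #4  (cmp 4,4)
BGT start: not taken
r2=0-2=-2
STR r2, [100] → M[100]=-2
halt.

-2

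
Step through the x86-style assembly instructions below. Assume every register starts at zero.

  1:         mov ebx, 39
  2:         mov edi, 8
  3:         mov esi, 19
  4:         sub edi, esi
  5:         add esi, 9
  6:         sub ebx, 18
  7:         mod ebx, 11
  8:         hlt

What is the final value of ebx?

10

mov ebx, 39 → ebx=39
mov edi, 8 → edi=8
mov esi, 19 → esi=19
sub edi, esi → edi=8-19=-11
add esi, 9 → esi=19+9=28
sub ebx, 18 → ebx=39-18=21
mod ebx, 11 → ebx=21%11=10
halt.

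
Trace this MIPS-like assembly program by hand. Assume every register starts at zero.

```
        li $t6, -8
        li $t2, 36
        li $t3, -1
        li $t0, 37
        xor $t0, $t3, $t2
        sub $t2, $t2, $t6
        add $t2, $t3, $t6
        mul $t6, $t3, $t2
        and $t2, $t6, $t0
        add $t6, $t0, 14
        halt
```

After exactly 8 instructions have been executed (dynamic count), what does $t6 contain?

$t6=-8
$t2=36
$t3=-1
$t0=37
$t0=(-1)^36=-37
$t2=36-(-8)=44
$t2=(-1)+(-8)=-9
$t6=(-1)*(-9)=9
After step 8: $t6 = 9.

9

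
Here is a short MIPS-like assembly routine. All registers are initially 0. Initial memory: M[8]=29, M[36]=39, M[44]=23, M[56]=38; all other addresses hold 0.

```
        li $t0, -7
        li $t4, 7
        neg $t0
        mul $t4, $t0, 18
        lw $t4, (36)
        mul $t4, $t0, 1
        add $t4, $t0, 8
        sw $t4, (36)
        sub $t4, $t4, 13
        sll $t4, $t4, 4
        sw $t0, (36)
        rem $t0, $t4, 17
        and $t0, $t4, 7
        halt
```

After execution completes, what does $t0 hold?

after li $t0, -7: $t0=-7
after li $t4, 7: $t4=7
after neg $t0: $t0=-(-7)=7
after mul $t4, $t0, 18: $t4=7*18=126
after lw $t4, (36): $t4=M[36]=39
after mul $t4, $t0, 1: $t4=7*1=7
after add $t4, $t0, 8: $t4=7+8=15
sw $t4, (36) → M[36]=15
after sub $t4, $t4, 13: $t4=15-13=2
after sll $t4, $t4, 4: $t4=2<<4=32
sw $t0, (36) → M[36]=7
after rem $t0, $t4, 17: $t0=32%17=15
after and $t0, $t4, 7: $t0=32&7=0
halt.

0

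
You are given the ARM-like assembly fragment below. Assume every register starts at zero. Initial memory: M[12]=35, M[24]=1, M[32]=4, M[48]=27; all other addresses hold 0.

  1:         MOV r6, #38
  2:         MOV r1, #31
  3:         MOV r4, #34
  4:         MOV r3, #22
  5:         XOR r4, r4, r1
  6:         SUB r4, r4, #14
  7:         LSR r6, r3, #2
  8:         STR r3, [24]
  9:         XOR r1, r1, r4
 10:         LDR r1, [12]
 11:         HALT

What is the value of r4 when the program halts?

after MOV r6, #38: r6=38
after MOV r1, #31: r1=31
after MOV r4, #34: r4=34
after MOV r3, #22: r3=22
after XOR r4, r4, r1: r4=34^31=61
after SUB r4, r4, #14: r4=61-14=47
after LSR r6, r3, #2: r6=22>>2=5
STR r3, [24] → M[24]=22
after XOR r1, r1, r4: r1=31^47=48
after LDR r1, [12]: r1=M[12]=35
halt.

47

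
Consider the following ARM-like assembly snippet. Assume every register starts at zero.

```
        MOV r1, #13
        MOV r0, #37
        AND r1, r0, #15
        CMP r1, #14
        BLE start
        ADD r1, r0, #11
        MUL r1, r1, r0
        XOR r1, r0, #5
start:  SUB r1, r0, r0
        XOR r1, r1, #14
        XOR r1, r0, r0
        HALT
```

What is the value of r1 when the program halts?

MOV r1, #13 → r1=13
MOV r0, #37 → r0=37
AND r1, r0, #15 → r1=37&15=5
CMP r1, #14  (cmp 5,14)
BLE start: taken
SUB r1, r0, r0 → r1=37-37=0
XOR r1, r1, #14 → r1=0^14=14
XOR r1, r0, r0 → r1=37^37=0
halt.

0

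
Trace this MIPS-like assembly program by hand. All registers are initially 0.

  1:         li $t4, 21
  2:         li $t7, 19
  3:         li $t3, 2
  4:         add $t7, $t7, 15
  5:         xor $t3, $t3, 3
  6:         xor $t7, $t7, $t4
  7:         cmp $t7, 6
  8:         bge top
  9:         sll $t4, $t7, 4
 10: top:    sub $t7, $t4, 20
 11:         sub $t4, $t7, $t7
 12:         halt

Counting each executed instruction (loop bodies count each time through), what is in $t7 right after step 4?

$t4=21
$t7=19
$t3=2
$t7=19+15=34
After step 4: $t7 = 34.

34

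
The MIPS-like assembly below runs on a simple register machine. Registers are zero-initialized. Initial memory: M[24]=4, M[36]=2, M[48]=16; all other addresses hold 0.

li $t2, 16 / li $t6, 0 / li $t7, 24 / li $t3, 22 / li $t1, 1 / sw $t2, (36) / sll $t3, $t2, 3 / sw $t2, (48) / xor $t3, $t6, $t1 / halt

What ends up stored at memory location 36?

after li $t2, 16: $t2=16
after li $t6, 0: $t6=0
after li $t7, 24: $t7=24
after li $t3, 22: $t3=22
after li $t1, 1: $t1=1
sw $t2, (36) → M[36]=16
after sll $t3, $t2, 3: $t3=16<<3=128
sw $t2, (48) → M[48]=16
after xor $t3, $t6, $t1: $t3=0^1=1
halt.

16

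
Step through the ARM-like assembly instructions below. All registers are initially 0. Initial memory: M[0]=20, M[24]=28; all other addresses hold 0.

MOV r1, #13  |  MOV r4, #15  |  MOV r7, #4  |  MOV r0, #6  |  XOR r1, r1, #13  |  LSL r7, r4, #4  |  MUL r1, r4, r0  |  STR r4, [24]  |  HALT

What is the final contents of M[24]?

15

after MOV r1, #13: r1=13
after MOV r4, #15: r4=15
after MOV r7, #4: r7=4
after MOV r0, #6: r0=6
after XOR r1, r1, #13: r1=13^13=0
after LSL r7, r4, #4: r7=15<<4=240
after MUL r1, r4, r0: r1=15*6=90
STR r4, [24] → M[24]=15
halt.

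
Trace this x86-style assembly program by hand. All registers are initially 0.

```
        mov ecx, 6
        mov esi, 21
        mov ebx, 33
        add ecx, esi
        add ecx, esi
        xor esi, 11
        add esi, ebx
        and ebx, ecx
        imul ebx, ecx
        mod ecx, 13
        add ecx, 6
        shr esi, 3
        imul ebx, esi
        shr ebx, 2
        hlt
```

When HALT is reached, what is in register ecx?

15

after mov ecx, 6: ecx=6
after mov esi, 21: esi=21
after mov ebx, 33: ebx=33
after add ecx, esi: ecx=6+21=27
after add ecx, esi: ecx=27+21=48
after xor esi, 11: esi=21^11=30
after add esi, ebx: esi=30+33=63
after and ebx, ecx: ebx=33&48=32
after imul ebx, ecx: ebx=32*48=1536
after mod ecx, 13: ecx=48%13=9
after add ecx, 6: ecx=9+6=15
after shr esi, 3: esi=63>>3=7
after imul ebx, esi: ebx=1536*7=10752
after shr ebx, 2: ebx=10752>>2=2688
halt.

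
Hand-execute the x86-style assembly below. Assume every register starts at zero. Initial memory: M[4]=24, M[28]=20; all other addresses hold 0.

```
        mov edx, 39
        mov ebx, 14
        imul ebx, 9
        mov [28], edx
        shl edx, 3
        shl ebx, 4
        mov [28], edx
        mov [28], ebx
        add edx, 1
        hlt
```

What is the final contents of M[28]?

2016

after mov edx, 39: edx=39
after mov ebx, 14: ebx=14
after imul ebx, 9: ebx=14*9=126
mov [28], edx → M[28]=39
after shl edx, 3: edx=39<<3=312
after shl ebx, 4: ebx=126<<4=2016
mov [28], edx → M[28]=312
mov [28], ebx → M[28]=2016
after add edx, 1: edx=312+1=313
halt.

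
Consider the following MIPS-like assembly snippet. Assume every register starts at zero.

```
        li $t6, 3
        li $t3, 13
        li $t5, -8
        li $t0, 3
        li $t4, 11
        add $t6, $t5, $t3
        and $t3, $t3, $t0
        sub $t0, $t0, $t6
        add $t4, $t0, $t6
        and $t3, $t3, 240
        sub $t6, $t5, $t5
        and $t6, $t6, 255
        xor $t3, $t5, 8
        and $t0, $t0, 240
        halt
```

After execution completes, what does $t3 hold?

-16

after li $t6, 3: $t6=3
after li $t3, 13: $t3=13
after li $t5, -8: $t5=-8
after li $t0, 3: $t0=3
after li $t4, 11: $t4=11
after add $t6, $t5, $t3: $t6=(-8)+13=5
after and $t3, $t3, $t0: $t3=13&3=1
after sub $t0, $t0, $t6: $t0=3-5=-2
after add $t4, $t0, $t6: $t4=(-2)+5=3
after and $t3, $t3, 240: $t3=1&240=0
after sub $t6, $t5, $t5: $t6=(-8)-(-8)=0
after and $t6, $t6, 255: $t6=0&255=0
after xor $t3, $t5, 8: $t3=(-8)^8=-16
after and $t0, $t0, 240: $t0=(-2)&240=240
halt.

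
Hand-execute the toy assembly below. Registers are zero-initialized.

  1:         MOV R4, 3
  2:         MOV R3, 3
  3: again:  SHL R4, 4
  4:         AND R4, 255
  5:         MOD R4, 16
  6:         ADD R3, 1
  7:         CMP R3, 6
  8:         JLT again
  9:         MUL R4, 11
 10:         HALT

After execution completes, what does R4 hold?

MOV R4, 3 → R4=3
MOV R3, 3 → R3=3
SHL R4, 4 → R4=3<<4=48
AND R4, 255 → R4=48&255=48
MOD R4, 16 → R4=48%16=0
ADD R3, 1 → R3=3+1=4
CMP R3, 6  (cmp 4,6)
JLT again: taken
SHL R4, 4 → R4=0<<4=0
AND R4, 255 → R4=0&255=0
MOD R4, 16 → R4=0%16=0
ADD R3, 1 → R3=4+1=5
CMP R3, 6  (cmp 5,6)
JLT again: taken
SHL R4, 4 → R4=0<<4=0
AND R4, 255 → R4=0&255=0
MOD R4, 16 → R4=0%16=0
ADD R3, 1 → R3=5+1=6
CMP R3, 6  (cmp 6,6)
JLT again: not taken
MUL R4, 11 → R4=0*11=0
halt.

0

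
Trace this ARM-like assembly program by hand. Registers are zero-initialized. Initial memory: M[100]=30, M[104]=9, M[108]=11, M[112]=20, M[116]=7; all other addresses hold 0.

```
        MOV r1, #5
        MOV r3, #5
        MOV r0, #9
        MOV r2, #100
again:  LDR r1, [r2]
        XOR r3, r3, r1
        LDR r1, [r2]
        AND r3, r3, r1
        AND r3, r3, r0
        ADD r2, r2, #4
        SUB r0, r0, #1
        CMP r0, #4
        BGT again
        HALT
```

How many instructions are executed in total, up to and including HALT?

after MOV r1, #5: r1=5
after MOV r3, #5: r3=5
after MOV r0, #9: r0=9
after MOV r2, #100: r2=100
after LDR r1, [r2]: r1=M[100]=30
after XOR r3, r3, r1: r3=5^30=27
after LDR r1, [r2]: r1=M[100]=30
after AND r3, r3, r1: r3=27&30=26
after AND r3, r3, r0: r3=26&9=8
after ADD r2, r2, #4: r2=100+4=104
after SUB r0, r0, #1: r0=9-1=8
CMP r0, #4  (cmp 8,4)
BGT again: taken
after LDR r1, [r2]: r1=M[104]=9
after XOR r3, r3, r1: r3=8^9=1
after LDR r1, [r2]: r1=M[104]=9
after AND r3, r3, r1: r3=1&9=1
after AND r3, r3, r0: r3=1&8=0
after ADD r2, r2, #4: r2=104+4=108
after SUB r0, r0, #1: r0=8-1=7
CMP r0, #4  (cmp 7,4)
BGT again: taken
after LDR r1, [r2]: r1=M[108]=11
after XOR r3, r3, r1: r3=0^11=11
after LDR r1, [r2]: r1=M[108]=11
after AND r3, r3, r1: r3=11&11=11
after AND r3, r3, r0: r3=11&7=3
after ADD r2, r2, #4: r2=108+4=112
after SUB r0, r0, #1: r0=7-1=6
CMP r0, #4  (cmp 6,4)
BGT again: taken
after LDR r1, [r2]: r1=M[112]=20
after XOR r3, r3, r1: r3=3^20=23
after LDR r1, [r2]: r1=M[112]=20
after AND r3, r3, r1: r3=23&20=20
after AND r3, r3, r0: r3=20&6=4
after ADD r2, r2, #4: r2=112+4=116
after SUB r0, r0, #1: r0=6-1=5
CMP r0, #4  (cmp 5,4)
BGT again: taken
after LDR r1, [r2]: r1=M[116]=7
after XOR r3, r3, r1: r3=4^7=3
after LDR r1, [r2]: r1=M[116]=7
after AND r3, r3, r1: r3=3&7=3
after AND r3, r3, r0: r3=3&5=1
after ADD r2, r2, #4: r2=116+4=120
after SUB r0, r0, #1: r0=5-1=4
CMP r0, #4  (cmp 4,4)
BGT again: not taken
halt.
Total executed instructions: 50.

50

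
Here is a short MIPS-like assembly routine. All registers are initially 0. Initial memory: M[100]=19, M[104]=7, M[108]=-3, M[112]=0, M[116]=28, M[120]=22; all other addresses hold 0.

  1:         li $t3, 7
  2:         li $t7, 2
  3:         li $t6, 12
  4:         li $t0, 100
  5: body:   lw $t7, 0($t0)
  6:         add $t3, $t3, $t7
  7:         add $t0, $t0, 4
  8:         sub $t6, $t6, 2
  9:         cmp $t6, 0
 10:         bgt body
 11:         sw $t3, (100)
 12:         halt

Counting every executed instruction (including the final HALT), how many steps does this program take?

after li $t3, 7: $t3=7
after li $t7, 2: $t7=2
after li $t6, 12: $t6=12
after li $t0, 100: $t0=100
after lw $t7, 0($t0): $t7=M[100]=19
after add $t3, $t3, $t7: $t3=7+19=26
after add $t0, $t0, 4: $t0=100+4=104
after sub $t6, $t6, 2: $t6=12-2=10
cmp $t6, 0  (cmp 10,0)
bgt body: taken
after lw $t7, 0($t0): $t7=M[104]=7
after add $t3, $t3, $t7: $t3=26+7=33
after add $t0, $t0, 4: $t0=104+4=108
after sub $t6, $t6, 2: $t6=10-2=8
cmp $t6, 0  (cmp 8,0)
bgt body: taken
after lw $t7, 0($t0): $t7=M[108]=-3
after add $t3, $t3, $t7: $t3=33+(-3)=30
after add $t0, $t0, 4: $t0=108+4=112
after sub $t6, $t6, 2: $t6=8-2=6
cmp $t6, 0  (cmp 6,0)
bgt body: taken
after lw $t7, 0($t0): $t7=M[112]=0
after add $t3, $t3, $t7: $t3=30+0=30
after add $t0, $t0, 4: $t0=112+4=116
after sub $t6, $t6, 2: $t6=6-2=4
cmp $t6, 0  (cmp 4,0)
bgt body: taken
after lw $t7, 0($t0): $t7=M[116]=28
after add $t3, $t3, $t7: $t3=30+28=58
after add $t0, $t0, 4: $t0=116+4=120
after sub $t6, $t6, 2: $t6=4-2=2
cmp $t6, 0  (cmp 2,0)
bgt body: taken
after lw $t7, 0($t0): $t7=M[120]=22
after add $t3, $t3, $t7: $t3=58+22=80
after add $t0, $t0, 4: $t0=120+4=124
after sub $t6, $t6, 2: $t6=2-2=0
cmp $t6, 0  (cmp 0,0)
bgt body: not taken
sw $t3, (100) → M[100]=80
halt.
Total executed instructions: 42.

42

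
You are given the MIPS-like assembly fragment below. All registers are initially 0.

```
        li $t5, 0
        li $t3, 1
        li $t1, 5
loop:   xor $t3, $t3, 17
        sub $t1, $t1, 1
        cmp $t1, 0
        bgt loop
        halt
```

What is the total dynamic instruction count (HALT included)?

li $t5, 0 → $t5=0
li $t3, 1 → $t3=1
li $t1, 5 → $t1=5
xor $t3, $t3, 17 → $t3=1^17=16
sub $t1, $t1, 1 → $t1=5-1=4
cmp $t1, 0  (cmp 4,0)
bgt loop: taken
xor $t3, $t3, 17 → $t3=16^17=1
sub $t1, $t1, 1 → $t1=4-1=3
cmp $t1, 0  (cmp 3,0)
bgt loop: taken
xor $t3, $t3, 17 → $t3=1^17=16
sub $t1, $t1, 1 → $t1=3-1=2
cmp $t1, 0  (cmp 2,0)
bgt loop: taken
xor $t3, $t3, 17 → $t3=16^17=1
sub $t1, $t1, 1 → $t1=2-1=1
cmp $t1, 0  (cmp 1,0)
bgt loop: taken
xor $t3, $t3, 17 → $t3=1^17=16
sub $t1, $t1, 1 → $t1=1-1=0
cmp $t1, 0  (cmp 0,0)
bgt loop: not taken
halt.
Total executed instructions: 24.

24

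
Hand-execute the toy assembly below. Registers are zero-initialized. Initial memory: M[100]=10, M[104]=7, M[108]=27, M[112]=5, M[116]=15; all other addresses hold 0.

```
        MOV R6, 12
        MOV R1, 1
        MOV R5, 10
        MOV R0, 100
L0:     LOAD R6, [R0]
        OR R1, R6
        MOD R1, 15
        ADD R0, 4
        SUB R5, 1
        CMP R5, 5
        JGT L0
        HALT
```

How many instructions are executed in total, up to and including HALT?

R6=12
R1=1
R5=10
R0=100
R6=M[100]=10
R1=1|10=11
R1=11%15=11
R0=100+4=104
R5=10-1=9
CMP R5, 5  (cmp 9,5)
JGT L0: taken
R6=M[104]=7
R1=11|7=15
R1=15%15=0
R0=104+4=108
R5=9-1=8
CMP R5, 5  (cmp 8,5)
JGT L0: taken
R6=M[108]=27
R1=0|27=27
R1=27%15=12
R0=108+4=112
R5=8-1=7
CMP R5, 5  (cmp 7,5)
JGT L0: taken
R6=M[112]=5
R1=12|5=13
R1=13%15=13
R0=112+4=116
R5=7-1=6
CMP R5, 5  (cmp 6,5)
JGT L0: taken
R6=M[116]=15
R1=13|15=15
R1=15%15=0
R0=116+4=120
R5=6-1=5
CMP R5, 5  (cmp 5,5)
JGT L0: not taken
halt.
Total executed instructions: 40.

40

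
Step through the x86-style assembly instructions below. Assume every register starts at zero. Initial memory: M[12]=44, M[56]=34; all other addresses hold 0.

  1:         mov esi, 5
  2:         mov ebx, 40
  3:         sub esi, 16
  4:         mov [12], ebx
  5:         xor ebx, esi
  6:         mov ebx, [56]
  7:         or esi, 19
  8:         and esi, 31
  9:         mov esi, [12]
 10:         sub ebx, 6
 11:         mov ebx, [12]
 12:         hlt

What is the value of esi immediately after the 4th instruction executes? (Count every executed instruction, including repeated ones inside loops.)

-11

mov esi, 5 → esi=5
mov ebx, 40 → ebx=40
sub esi, 16 → esi=5-16=-11
mov [12], ebx → M[12]=40
After step 4: esi = -11.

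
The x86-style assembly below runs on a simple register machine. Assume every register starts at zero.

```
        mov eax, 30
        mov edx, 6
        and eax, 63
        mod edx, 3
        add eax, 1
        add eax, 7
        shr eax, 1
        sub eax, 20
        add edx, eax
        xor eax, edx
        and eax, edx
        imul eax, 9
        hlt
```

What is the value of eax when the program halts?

eax=30
edx=6
eax=30&63=30
edx=6%3=0
eax=30+1=31
eax=31+7=38
eax=38>>1=19
eax=19-20=-1
edx=0+(-1)=-1
eax=(-1)^(-1)=0
eax=0&(-1)=0
eax=0*9=0
halt.

0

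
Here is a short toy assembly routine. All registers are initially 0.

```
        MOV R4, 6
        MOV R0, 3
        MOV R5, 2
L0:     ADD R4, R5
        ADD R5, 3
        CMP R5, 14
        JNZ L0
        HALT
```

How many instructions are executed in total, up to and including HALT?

20

after MOV R4, 6: R4=6
after MOV R0, 3: R0=3
after MOV R5, 2: R5=2
after ADD R4, R5: R4=6+2=8
after ADD R5, 3: R5=2+3=5
CMP R5, 14  (cmp 5,14)
JNZ L0: taken
after ADD R4, R5: R4=8+5=13
after ADD R5, 3: R5=5+3=8
CMP R5, 14  (cmp 8,14)
JNZ L0: taken
after ADD R4, R5: R4=13+8=21
after ADD R5, 3: R5=8+3=11
CMP R5, 14  (cmp 11,14)
JNZ L0: taken
after ADD R4, R5: R4=21+11=32
after ADD R5, 3: R5=11+3=14
CMP R5, 14  (cmp 14,14)
JNZ L0: not taken
halt.
Total executed instructions: 20.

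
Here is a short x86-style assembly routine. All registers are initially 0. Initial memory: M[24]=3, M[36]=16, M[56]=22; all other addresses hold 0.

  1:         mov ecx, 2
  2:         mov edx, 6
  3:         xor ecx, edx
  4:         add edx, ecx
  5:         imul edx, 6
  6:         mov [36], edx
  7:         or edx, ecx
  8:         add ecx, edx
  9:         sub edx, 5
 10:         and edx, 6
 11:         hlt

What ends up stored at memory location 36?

mov ecx, 2 → ecx=2
mov edx, 6 → edx=6
xor ecx, edx → ecx=2^6=4
add edx, ecx → edx=6+4=10
imul edx, 6 → edx=10*6=60
mov [36], edx → M[36]=60
or edx, ecx → edx=60|4=60
add ecx, edx → ecx=4+60=64
sub edx, 5 → edx=60-5=55
and edx, 6 → edx=55&6=6
halt.

60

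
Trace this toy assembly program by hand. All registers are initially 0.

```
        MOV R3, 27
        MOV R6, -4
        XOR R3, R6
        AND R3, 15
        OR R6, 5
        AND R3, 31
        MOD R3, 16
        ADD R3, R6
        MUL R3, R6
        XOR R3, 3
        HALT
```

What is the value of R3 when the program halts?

-9

after MOV R3, 27: R3=27
after MOV R6, -4: R6=-4
after XOR R3, R6: R3=27^(-4)=-25
after AND R3, 15: R3=(-25)&15=7
after OR R6, 5: R6=(-4)|5=-3
after AND R3, 31: R3=7&31=7
after MOD R3, 16: R3=7%16=7
after ADD R3, R6: R3=7+(-3)=4
after MUL R3, R6: R3=4*(-3)=-12
after XOR R3, 3: R3=(-12)^3=-9
halt.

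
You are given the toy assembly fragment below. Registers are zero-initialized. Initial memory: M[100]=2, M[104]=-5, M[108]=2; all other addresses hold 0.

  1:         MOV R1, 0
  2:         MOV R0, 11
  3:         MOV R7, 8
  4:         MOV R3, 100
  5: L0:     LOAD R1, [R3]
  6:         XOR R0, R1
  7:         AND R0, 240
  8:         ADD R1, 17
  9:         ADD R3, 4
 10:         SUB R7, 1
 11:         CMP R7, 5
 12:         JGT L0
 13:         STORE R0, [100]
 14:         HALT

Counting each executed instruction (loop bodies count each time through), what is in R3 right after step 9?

104

after MOV R1, 0: R1=0
after MOV R0, 11: R0=11
after MOV R7, 8: R7=8
after MOV R3, 100: R3=100
after LOAD R1, [R3]: R1=M[100]=2
after XOR R0, R1: R0=11^2=9
after AND R0, 240: R0=9&240=0
after ADD R1, 17: R1=2+17=19
after ADD R3, 4: R3=100+4=104
After step 9: R3 = 104.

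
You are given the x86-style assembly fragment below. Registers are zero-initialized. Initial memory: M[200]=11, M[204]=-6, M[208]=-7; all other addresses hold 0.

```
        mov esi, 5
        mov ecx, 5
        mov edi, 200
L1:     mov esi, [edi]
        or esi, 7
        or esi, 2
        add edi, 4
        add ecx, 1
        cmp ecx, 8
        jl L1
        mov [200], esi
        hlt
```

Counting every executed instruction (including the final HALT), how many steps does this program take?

after mov esi, 5: esi=5
after mov ecx, 5: ecx=5
after mov edi, 200: edi=200
after mov esi, [edi]: esi=M[200]=11
after or esi, 7: esi=11|7=15
after or esi, 2: esi=15|2=15
after add edi, 4: edi=200+4=204
after add ecx, 1: ecx=5+1=6
cmp ecx, 8  (cmp 6,8)
jl L1: taken
after mov esi, [edi]: esi=M[204]=-6
after or esi, 7: esi=(-6)|7=-1
after or esi, 2: esi=(-1)|2=-1
after add edi, 4: edi=204+4=208
after add ecx, 1: ecx=6+1=7
cmp ecx, 8  (cmp 7,8)
jl L1: taken
after mov esi, [edi]: esi=M[208]=-7
after or esi, 7: esi=(-7)|7=-1
after or esi, 2: esi=(-1)|2=-1
after add edi, 4: edi=208+4=212
after add ecx, 1: ecx=7+1=8
cmp ecx, 8  (cmp 8,8)
jl L1: not taken
mov [200], esi → M[200]=-1
halt.
Total executed instructions: 26.

26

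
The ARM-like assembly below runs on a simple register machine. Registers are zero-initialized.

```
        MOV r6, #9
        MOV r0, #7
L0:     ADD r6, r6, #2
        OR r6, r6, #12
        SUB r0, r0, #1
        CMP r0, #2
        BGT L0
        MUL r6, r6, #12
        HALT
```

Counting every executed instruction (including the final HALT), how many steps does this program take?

r6=9
r0=7
r6=9+2=11
r6=11|12=15
r0=7-1=6
CMP r0, #2  (cmp 6,2)
BGT L0: taken
r6=15+2=17
r6=17|12=29
r0=6-1=5
CMP r0, #2  (cmp 5,2)
BGT L0: taken
r6=29+2=31
r6=31|12=31
r0=5-1=4
CMP r0, #2  (cmp 4,2)
BGT L0: taken
r6=31+2=33
r6=33|12=45
r0=4-1=3
CMP r0, #2  (cmp 3,2)
BGT L0: taken
r6=45+2=47
r6=47|12=47
r0=3-1=2
CMP r0, #2  (cmp 2,2)
BGT L0: not taken
r6=47*12=564
halt.
Total executed instructions: 29.

29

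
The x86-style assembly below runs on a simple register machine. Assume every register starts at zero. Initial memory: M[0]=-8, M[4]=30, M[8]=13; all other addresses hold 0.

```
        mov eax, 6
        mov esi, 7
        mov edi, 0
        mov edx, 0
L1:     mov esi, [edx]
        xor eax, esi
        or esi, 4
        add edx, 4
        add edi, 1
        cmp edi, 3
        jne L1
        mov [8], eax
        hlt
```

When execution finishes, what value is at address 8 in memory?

mov eax, 6 → eax=6
mov esi, 7 → esi=7
mov edi, 0 → edi=0
mov edx, 0 → edx=0
mov esi, [edx] → esi=M[0]=-8
xor eax, esi → eax=6^(-8)=-2
or esi, 4 → esi=(-8)|4=-4
add edx, 4 → edx=0+4=4
add edi, 1 → edi=0+1=1
cmp edi, 3  (cmp 1,3)
jne L1: taken
mov esi, [edx] → esi=M[4]=30
xor eax, esi → eax=(-2)^30=-32
or esi, 4 → esi=30|4=30
add edx, 4 → edx=4+4=8
add edi, 1 → edi=1+1=2
cmp edi, 3  (cmp 2,3)
jne L1: taken
mov esi, [edx] → esi=M[8]=13
xor eax, esi → eax=(-32)^13=-19
or esi, 4 → esi=13|4=13
add edx, 4 → edx=8+4=12
add edi, 1 → edi=2+1=3
cmp edi, 3  (cmp 3,3)
jne L1: not taken
mov [8], eax → M[8]=-19
halt.

-19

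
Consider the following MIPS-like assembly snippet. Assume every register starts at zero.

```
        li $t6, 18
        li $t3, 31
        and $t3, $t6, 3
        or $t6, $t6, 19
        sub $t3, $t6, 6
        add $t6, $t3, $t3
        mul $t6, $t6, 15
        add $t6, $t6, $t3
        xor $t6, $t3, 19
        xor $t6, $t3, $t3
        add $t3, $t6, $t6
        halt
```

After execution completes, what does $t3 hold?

0

$t6=18
$t3=31
$t3=18&3=2
$t6=18|19=19
$t3=19-6=13
$t6=13+13=26
$t6=26*15=390
$t6=390+13=403
$t6=13^19=30
$t6=13^13=0
$t3=0+0=0
halt.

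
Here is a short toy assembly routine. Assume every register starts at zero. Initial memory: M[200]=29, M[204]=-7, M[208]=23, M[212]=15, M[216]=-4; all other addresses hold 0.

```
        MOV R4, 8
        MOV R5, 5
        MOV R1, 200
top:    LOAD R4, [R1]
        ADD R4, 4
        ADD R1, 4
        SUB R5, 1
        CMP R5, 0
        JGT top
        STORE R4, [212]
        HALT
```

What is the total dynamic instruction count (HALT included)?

after MOV R4, 8: R4=8
after MOV R5, 5: R5=5
after MOV R1, 200: R1=200
after LOAD R4, [R1]: R4=M[200]=29
after ADD R4, 4: R4=29+4=33
after ADD R1, 4: R1=200+4=204
after SUB R5, 1: R5=5-1=4
CMP R5, 0  (cmp 4,0)
JGT top: taken
after LOAD R4, [R1]: R4=M[204]=-7
after ADD R4, 4: R4=(-7)+4=-3
after ADD R1, 4: R1=204+4=208
after SUB R5, 1: R5=4-1=3
CMP R5, 0  (cmp 3,0)
JGT top: taken
after LOAD R4, [R1]: R4=M[208]=23
after ADD R4, 4: R4=23+4=27
after ADD R1, 4: R1=208+4=212
after SUB R5, 1: R5=3-1=2
CMP R5, 0  (cmp 2,0)
JGT top: taken
after LOAD R4, [R1]: R4=M[212]=15
after ADD R4, 4: R4=15+4=19
after ADD R1, 4: R1=212+4=216
after SUB R5, 1: R5=2-1=1
CMP R5, 0  (cmp 1,0)
JGT top: taken
after LOAD R4, [R1]: R4=M[216]=-4
after ADD R4, 4: R4=(-4)+4=0
after ADD R1, 4: R1=216+4=220
after SUB R5, 1: R5=1-1=0
CMP R5, 0  (cmp 0,0)
JGT top: not taken
STORE R4, [212] → M[212]=0
halt.
Total executed instructions: 35.

35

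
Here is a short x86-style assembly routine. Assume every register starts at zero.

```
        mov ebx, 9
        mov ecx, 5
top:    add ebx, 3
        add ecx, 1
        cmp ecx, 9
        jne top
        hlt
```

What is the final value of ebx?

21

after mov ebx, 9: ebx=9
after mov ecx, 5: ecx=5
after add ebx, 3: ebx=9+3=12
after add ecx, 1: ecx=5+1=6
cmp ecx, 9  (cmp 6,9)
jne top: taken
after add ebx, 3: ebx=12+3=15
after add ecx, 1: ecx=6+1=7
cmp ecx, 9  (cmp 7,9)
jne top: taken
after add ebx, 3: ebx=15+3=18
after add ecx, 1: ecx=7+1=8
cmp ecx, 9  (cmp 8,9)
jne top: taken
after add ebx, 3: ebx=18+3=21
after add ecx, 1: ecx=8+1=9
cmp ecx, 9  (cmp 9,9)
jne top: not taken
halt.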